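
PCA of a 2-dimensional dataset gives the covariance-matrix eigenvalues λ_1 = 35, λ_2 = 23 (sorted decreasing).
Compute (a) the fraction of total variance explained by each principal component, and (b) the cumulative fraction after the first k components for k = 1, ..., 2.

Step 1 — total variance = trace(Sigma) = Σ λ_i = 35 + 23 = 58.

Step 2 — fraction explained by component i = λ_i / Σ λ:
  PC1: 35/58 = 0.6034
  PC2: 23/58 = 0.3966

Step 3 — cumulative fraction after k components = (λ_1 + ... + λ_k) / Σ λ:
  k = 1: 35/58 = 0.6034
  k = 2: (35 + 23)/58 = 58/58 = 1

Summary (fraction, with percent):

explained: PC1 0.6034 (60.34%), PC2 0.3966 (39.66%);  cumulative: 0.6034, 1


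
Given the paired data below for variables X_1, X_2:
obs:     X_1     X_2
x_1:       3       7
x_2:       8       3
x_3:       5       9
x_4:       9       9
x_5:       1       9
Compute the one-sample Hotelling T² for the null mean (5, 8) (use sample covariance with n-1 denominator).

Step 1 — sample mean vector:
  mean(X_1) = (3 + 8 + 5 + 9 + 1) / 5 = 26/5 = 5.2
  mean(X_2) = (7 + 3 + 9 + 9 + 9) / 5 = 37/5 = 7.4
  x̄ = (5.2, 7.4),  deviation x̄ - mu_0 = (5.2, 7.4) - (5, 8) = (0.2, -0.6).

Step 2 — sample covariance matrix, S[i,j] = (1/(n-1)) · Σ_k (x_{k,i} - mean_i) · (x_{k,j} - mean_j), divisor n-1 = 4:
  S[X_1,X_1] = ((-2.2)·(-2.2) + (2.8)·(2.8) + (-0.2)·(-0.2) + (3.8)·(3.8) + (-4.2)·(-4.2)) / 4 = 44.8/4 = 11.2
  S[X_1,X_2] = ((-2.2)·(-0.4) + (2.8)·(-4.4) + (-0.2)·(1.6) + (3.8)·(1.6) + (-4.2)·(1.6)) / 4 = -12.4/4 = -3.1
  S[X_2,X_2] = ((-0.4)·(-0.4) + (-4.4)·(-4.4) + (1.6)·(1.6) + (1.6)·(1.6) + (1.6)·(1.6)) / 4 = 27.2/4 = 6.8
  S = [[11.2, -3.1],
 [-3.1, 6.8]].

Step 3 — invert S. det(S) = 11.2·6.8 - (-3.1)² = 66.55.
  S^{-1} = (1/det) · [[d, -b], [-b, a]] = [[0.1022, 0.0466],
 [0.0466, 0.1683]].

Step 4 — quadratic form (x̄ - mu_0)^T · S^{-1} · (x̄ - mu_0):
  S^{-1} · (x̄ - mu_0) = (-0.0075, -0.0917),
  (x̄ - mu_0)^T · [...] = (0.2)·(-0.0075) + (-0.6)·(-0.0917) = 0.0535.

Step 5 — scale by n: T² = 5 · 0.0535 = 0.2675.

T² ≈ 0.2675


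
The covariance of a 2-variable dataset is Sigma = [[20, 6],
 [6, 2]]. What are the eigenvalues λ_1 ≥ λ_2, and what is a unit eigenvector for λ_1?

Step 1 — characteristic polynomial of 2×2 Sigma:
  det(Sigma - λI) = λ² - trace · λ + det = 0.
  trace = 20 + 2 = 22, det = 20·2 - (6)² = 4.
Step 2 — discriminant:
  Δ = trace² - 4·det = 484 - 16 = 468.
Step 3 — eigenvalues:
  λ = (trace ± √Δ)/2 = (22 ± 21.6333)/2,
  λ_1 = 21.8167,  λ_2 = 0.1833.

Step 4 — unit eigenvector for λ_1: solve (Sigma - λ_1 I)v = 0. First row:
  (20 - 21.8167)·v_x + (6)·v_y = 0, i.e. (-1.8167)·v_x + (6)·v_y = 0,
  so v ∝ (b, λ_1 - a) = (6, 1.8167) = u.
  ||u|| = √((6)² + (1.8167)²) = √(39.3002) ≈ 6.269,
  v_1 = u/||u|| ≈ (0.9571, 0.2898) (||v_1|| = 1).

λ_1 = 21.8167,  λ_2 = 0.1833;  v_1 ≈ (0.9571, 0.2898)


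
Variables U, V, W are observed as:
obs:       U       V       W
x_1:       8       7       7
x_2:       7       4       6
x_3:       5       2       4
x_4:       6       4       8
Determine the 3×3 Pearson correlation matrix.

Step 1 — column means:
  mean(U) = (8 + 7 + 5 + 6) / 4 = 26/4 = 6.5
  mean(V) = (7 + 4 + 2 + 4) / 4 = 17/4 = 4.25
  mean(W) = (7 + 6 + 4 + 8) / 4 = 25/4 = 6.25

Step 2 — sample variances and covariances s[i,j] = (1/(n-1)) · Σ_k (x_{k,i} - mean_i) · (x_{k,j} - mean_j), with n-1 = 3:
  s[U,U] = ((1.5)·(1.5) + (0.5)·(0.5) + (-1.5)·(-1.5) + (-0.5)·(-0.5)) / 3 = 5/3 = 1.6667
  s[U,V] = ((1.5)·(2.75) + (0.5)·(-0.25) + (-1.5)·(-2.25) + (-0.5)·(-0.25)) / 3 = 7.5/3 = 2.5
  s[U,W] = ((1.5)·(0.75) + (0.5)·(-0.25) + (-1.5)·(-2.25) + (-0.5)·(1.75)) / 3 = 3.5/3 = 1.1667
  s[V,V] = ((2.75)·(2.75) + (-0.25)·(-0.25) + (-2.25)·(-2.25) + (-0.25)·(-0.25)) / 3 = 12.75/3 = 4.25
  s[V,W] = ((2.75)·(0.75) + (-0.25)·(-0.25) + (-2.25)·(-2.25) + (-0.25)·(1.75)) / 3 = 6.75/3 = 2.25
  s[W,W] = ((0.75)·(0.75) + (-0.25)·(-0.25) + (-2.25)·(-2.25) + (1.75)·(1.75)) / 3 = 8.75/3 = 2.9167
  Sample standard deviations s_i = √(s[i,i]):
  s(U) = √(1.6667) = 1.291
  s(V) = √(4.25) = 2.0616
  s(W) = √(2.9167) = 1.7078

Step 3 — r_{ij} = s_{ij} / (s_i · s_j):
  r[U,U] = 1 (diagonal).
  r[U,V] = 2.5 / (1.291 · 2.0616) = 2.5 / 2.6615 = 0.9393
  r[U,W] = 1.1667 / (1.291 · 1.7078) = 1.1667 / 2.2048 = 0.5292
  r[V,V] = 1 (diagonal).
  r[V,W] = 2.25 / (2.0616 · 1.7078) = 2.25 / 3.5208 = 0.6391
  r[W,W] = 1 (diagonal).

R is symmetric with unit diagonal. Assembling:

R = [[1, 0.9393, 0.5292],
 [0.9393, 1, 0.6391],
 [0.5292, 0.6391, 1]]


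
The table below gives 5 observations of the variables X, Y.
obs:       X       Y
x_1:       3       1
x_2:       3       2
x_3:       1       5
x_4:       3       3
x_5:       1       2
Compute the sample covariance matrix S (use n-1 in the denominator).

Step 1 — column means:
  mean(X) = (3 + 3 + 1 + 3 + 1) / 5 = 11/5 = 2.2
  mean(Y) = (1 + 2 + 5 + 3 + 2) / 5 = 13/5 = 2.6

Step 2 — sample covariance S[i,j] = (1/(n-1)) · Σ_k (x_{k,i} - mean_i) · (x_{k,j} - mean_j), with n-1 = 4.
  S[X,X] = ((0.8)·(0.8) + (0.8)·(0.8) + (-1.2)·(-1.2) + (0.8)·(0.8) + (-1.2)·(-1.2)) / 4 = 4.8/4 = 1.2
  S[X,Y] = ((0.8)·(-1.6) + (0.8)·(-0.6) + (-1.2)·(2.4) + (0.8)·(0.4) + (-1.2)·(-0.6)) / 4 = -3.6/4 = -0.9
  S[Y,Y] = ((-1.6)·(-1.6) + (-0.6)·(-0.6) + (2.4)·(2.4) + (0.4)·(0.4) + (-0.6)·(-0.6)) / 4 = 9.2/4 = 2.3

S is symmetric (S[j,i] = S[i,j]). Assembling:

S = [[1.2, -0.9],
 [-0.9, 2.3]]


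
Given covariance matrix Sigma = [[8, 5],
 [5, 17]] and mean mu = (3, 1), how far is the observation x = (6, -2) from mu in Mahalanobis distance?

Step 1 — centre the observation: (x - mu) = (3, -3).

Step 2 — invert Sigma. det(Sigma) = 8·17 - (5)² = 111.
  Sigma^{-1} = (1/det) · [[d, -b], [-b, a]] = [[0.1532, -0.045],
 [-0.045, 0.0721]].

Step 3 — form the quadratic (x - mu)^T · Sigma^{-1} · (x - mu):
  Sigma^{-1} · (x - mu) = (0.5946, -0.3514).
  (x - mu)^T · [Sigma^{-1} · (x - mu)] = (3)·(0.5946) + (-3)·(-0.3514) = 2.8378.

Step 4 — take square root: d = √(2.8378) ≈ 1.6846.

d(x, mu) = √(2.8378) ≈ 1.6846


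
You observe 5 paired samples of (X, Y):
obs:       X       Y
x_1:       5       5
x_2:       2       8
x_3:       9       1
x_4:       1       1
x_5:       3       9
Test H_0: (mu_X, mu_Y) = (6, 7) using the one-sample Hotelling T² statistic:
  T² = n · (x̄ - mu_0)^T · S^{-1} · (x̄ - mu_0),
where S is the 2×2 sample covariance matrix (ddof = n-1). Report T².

Step 1 — sample mean vector:
  mean(X) = (5 + 2 + 9 + 1 + 3) / 5 = 20/5 = 4
  mean(Y) = (5 + 8 + 1 + 1 + 9) / 5 = 24/5 = 4.8
  x̄ = (4, 4.8),  deviation x̄ - mu_0 = (4, 4.8) - (6, 7) = (-2, -2.2).

Step 2 — sample covariance matrix, S[i,j] = (1/(n-1)) · Σ_k (x_{k,i} - mean_i) · (x_{k,j} - mean_j), divisor n-1 = 4:
  S[X,X] = ((1)·(1) + (-2)·(-2) + (5)·(5) + (-3)·(-3) + (-1)·(-1)) / 4 = 40/4 = 10
  S[X,Y] = ((1)·(0.2) + (-2)·(3.2) + (5)·(-3.8) + (-3)·(-3.8) + (-1)·(4.2)) / 4 = -18/4 = -4.5
  S[Y,Y] = ((0.2)·(0.2) + (3.2)·(3.2) + (-3.8)·(-3.8) + (-3.8)·(-3.8) + (4.2)·(4.2)) / 4 = 56.8/4 = 14.2
  S = [[10, -4.5],
 [-4.5, 14.2]].

Step 3 — invert S. det(S) = 10·14.2 - (-4.5)² = 121.75.
  S^{-1} = (1/det) · [[d, -b], [-b, a]] = [[0.1166, 0.037],
 [0.037, 0.0821]].

Step 4 — quadratic form (x̄ - mu_0)^T · S^{-1} · (x̄ - mu_0):
  S^{-1} · (x̄ - mu_0) = (-0.3146, -0.2546),
  (x̄ - mu_0)^T · [...] = (-2)·(-0.3146) + (-2.2)·(-0.2546) = 1.1893.

Step 5 — scale by n: T² = 5 · 1.1893 = 5.9466.

T² ≈ 5.9466


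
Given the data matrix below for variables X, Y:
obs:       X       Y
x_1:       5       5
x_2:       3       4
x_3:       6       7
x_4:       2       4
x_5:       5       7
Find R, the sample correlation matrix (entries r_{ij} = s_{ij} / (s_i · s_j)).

Step 1 — column means:
  mean(X) = (5 + 3 + 6 + 2 + 5) / 5 = 21/5 = 4.2
  mean(Y) = (5 + 4 + 7 + 4 + 7) / 5 = 27/5 = 5.4

Step 2 — sample variances and covariances s[i,j] = (1/(n-1)) · Σ_k (x_{k,i} - mean_i) · (x_{k,j} - mean_j), with n-1 = 4:
  s[X,X] = ((0.8)·(0.8) + (-1.2)·(-1.2) + (1.8)·(1.8) + (-2.2)·(-2.2) + (0.8)·(0.8)) / 4 = 10.8/4 = 2.7
  s[X,Y] = ((0.8)·(-0.4) + (-1.2)·(-1.4) + (1.8)·(1.6) + (-2.2)·(-1.4) + (0.8)·(1.6)) / 4 = 8.6/4 = 2.15
  s[Y,Y] = ((-0.4)·(-0.4) + (-1.4)·(-1.4) + (1.6)·(1.6) + (-1.4)·(-1.4) + (1.6)·(1.6)) / 4 = 9.2/4 = 2.3
  Sample standard deviations s_i = √(s[i,i]):
  s(X) = √(2.7) = 1.6432
  s(Y) = √(2.3) = 1.5166

Step 3 — r_{ij} = s_{ij} / (s_i · s_j):
  r[X,X] = 1 (diagonal).
  r[X,Y] = 2.15 / (1.6432 · 1.5166) = 2.15 / 2.492 = 0.8628
  r[Y,Y] = 1 (diagonal).

R is symmetric with unit diagonal. Assembling:

R = [[1, 0.8628],
 [0.8628, 1]]


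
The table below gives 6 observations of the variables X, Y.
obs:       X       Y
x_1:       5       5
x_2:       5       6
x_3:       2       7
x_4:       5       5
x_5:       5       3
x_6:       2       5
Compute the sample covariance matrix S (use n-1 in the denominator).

Step 1 — column means:
  mean(X) = (5 + 5 + 2 + 5 + 5 + 2) / 6 = 24/6 = 4
  mean(Y) = (5 + 6 + 7 + 5 + 3 + 5) / 6 = 31/6 = 5.1667

Step 2 — sample covariance S[i,j] = (1/(n-1)) · Σ_k (x_{k,i} - mean_i) · (x_{k,j} - mean_j), with n-1 = 5.
  S[X,X] = ((1)·(1) + (1)·(1) + (-2)·(-2) + (1)·(1) + (1)·(1) + (-2)·(-2)) / 5 = 12/5 = 2.4
  S[X,Y] = ((1)·(-0.1667) + (1)·(0.8333) + (-2)·(1.8333) + (1)·(-0.1667) + (1)·(-2.1667) + (-2)·(-0.1667)) / 5 = -5/5 = -1
  S[Y,Y] = ((-0.1667)·(-0.1667) + (0.8333)·(0.8333) + (1.8333)·(1.8333) + (-0.1667)·(-0.1667) + (-2.1667)·(-2.1667) + (-0.1667)·(-0.1667)) / 5 = 8.8333/5 = 1.7667

S is symmetric (S[j,i] = S[i,j]). Assembling:

S = [[2.4, -1],
 [-1, 1.7667]]


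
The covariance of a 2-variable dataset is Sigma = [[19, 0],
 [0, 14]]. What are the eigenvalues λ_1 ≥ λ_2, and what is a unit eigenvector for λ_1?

Step 1 — characteristic polynomial of 2×2 Sigma:
  det(Sigma - λI) = λ² - trace · λ + det = 0.
  trace = 19 + 14 = 33, det = 19·14 - (0)² = 266.
Step 2 — discriminant:
  Δ = trace² - 4·det = 1089 - 1064 = 25.
Step 3 — eigenvalues:
  λ = (trace ± √Δ)/2 = (33 ± 5)/2,
  λ_1 = 19,  λ_2 = 14.

Step 4 — unit eigenvector for λ_1: Sigma is diagonal, so its eigenvectors are the coordinate axes. λ_1 = 19 is the diagonal entry on the first coordinate axis, hence
  v_1 = (1, 0) (||v_1|| = 1).

λ_1 = 19,  λ_2 = 14;  v_1 ≈ (1, 0)


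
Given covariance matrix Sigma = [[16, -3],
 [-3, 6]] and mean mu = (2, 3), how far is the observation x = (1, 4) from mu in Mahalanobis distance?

Step 1 — centre the observation: (x - mu) = (-1, 1).

Step 2 — invert Sigma. det(Sigma) = 16·6 - (-3)² = 87.
  Sigma^{-1} = (1/det) · [[d, -b], [-b, a]] = [[0.069, 0.0345],
 [0.0345, 0.1839]].

Step 3 — form the quadratic (x - mu)^T · Sigma^{-1} · (x - mu):
  Sigma^{-1} · (x - mu) = (-0.0345, 0.1494).
  (x - mu)^T · [Sigma^{-1} · (x - mu)] = (-1)·(-0.0345) + (1)·(0.1494) = 0.1839.

Step 4 — take square root: d = √(0.1839) ≈ 0.4288.

d(x, mu) = √(0.1839) ≈ 0.4288


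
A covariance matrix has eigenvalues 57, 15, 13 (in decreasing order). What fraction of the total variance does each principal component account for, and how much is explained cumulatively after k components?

Step 1 — total variance = trace(Sigma) = Σ λ_i = 57 + 15 + 13 = 85.

Step 2 — fraction explained by component i = λ_i / Σ λ:
  PC1: 57/85 = 0.6706
  PC2: 15/85 = 0.1765
  PC3: 13/85 = 0.1529

Step 3 — cumulative fraction after k components = (λ_1 + ... + λ_k) / Σ λ:
  k = 1: 57/85 = 0.6706
  k = 2: (57 + 15)/85 = 72/85 = 0.8471
  k = 3: (57 + 15 + 13)/85 = 85/85 = 1

Summary (fraction, with percent):

explained: PC1 0.6706 (67.06%), PC2 0.1765 (17.65%), PC3 0.1529 (15.29%);  cumulative: 0.6706, 0.8471, 1


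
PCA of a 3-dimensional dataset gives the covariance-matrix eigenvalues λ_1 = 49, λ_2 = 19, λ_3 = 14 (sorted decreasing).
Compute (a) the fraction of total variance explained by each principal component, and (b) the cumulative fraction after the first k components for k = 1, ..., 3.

Step 1 — total variance = trace(Sigma) = Σ λ_i = 49 + 19 + 14 = 82.

Step 2 — fraction explained by component i = λ_i / Σ λ:
  PC1: 49/82 = 0.5976
  PC2: 19/82 = 0.2317
  PC3: 14/82 = 0.1707

Step 3 — cumulative fraction after k components = (λ_1 + ... + λ_k) / Σ λ:
  k = 1: 49/82 = 0.5976
  k = 2: (49 + 19)/82 = 68/82 = 0.8293
  k = 3: (49 + 19 + 14)/82 = 82/82 = 1

Summary (fraction, with percent):

explained: PC1 0.5976 (59.76%), PC2 0.2317 (23.17%), PC3 0.1707 (17.07%);  cumulative: 0.5976, 0.8293, 1


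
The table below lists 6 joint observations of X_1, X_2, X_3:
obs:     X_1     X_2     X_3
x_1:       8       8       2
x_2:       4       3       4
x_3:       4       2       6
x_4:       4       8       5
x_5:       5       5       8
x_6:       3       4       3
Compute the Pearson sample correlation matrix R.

Step 1 — column means:
  mean(X_1) = (8 + 4 + 4 + 4 + 5 + 3) / 6 = 28/6 = 4.6667
  mean(X_2) = (8 + 3 + 2 + 8 + 5 + 4) / 6 = 30/6 = 5
  mean(X_3) = (2 + 4 + 6 + 5 + 8 + 3) / 6 = 28/6 = 4.6667

Step 2 — sample variances and covariances s[i,j] = (1/(n-1)) · Σ_k (x_{k,i} - mean_i) · (x_{k,j} - mean_j), with n-1 = 5:
  s[X_1,X_1] = ((3.3333)·(3.3333) + (-0.6667)·(-0.6667) + (-0.6667)·(-0.6667) + (-0.6667)·(-0.6667) + (0.3333)·(0.3333) + (-1.6667)·(-1.6667)) / 5 = 15.3333/5 = 3.0667
  s[X_1,X_2] = ((3.3333)·(3) + (-0.6667)·(-2) + (-0.6667)·(-3) + (-0.6667)·(3) + (0.3333)·(0) + (-1.6667)·(-1)) / 5 = 13/5 = 2.6
  s[X_1,X_3] = ((3.3333)·(-2.6667) + (-0.6667)·(-0.6667) + (-0.6667)·(1.3333) + (-0.6667)·(0.3333) + (0.3333)·(3.3333) + (-1.6667)·(-1.6667)) / 5 = -5.6667/5 = -1.1333
  s[X_2,X_2] = ((3)·(3) + (-2)·(-2) + (-3)·(-3) + (3)·(3) + (0)·(0) + (-1)·(-1)) / 5 = 32/5 = 6.4
  s[X_2,X_3] = ((3)·(-2.6667) + (-2)·(-0.6667) + (-3)·(1.3333) + (3)·(0.3333) + (0)·(3.3333) + (-1)·(-1.6667)) / 5 = -8/5 = -1.6
  s[X_3,X_3] = ((-2.6667)·(-2.6667) + (-0.6667)·(-0.6667) + (1.3333)·(1.3333) + (0.3333)·(0.3333) + (3.3333)·(3.3333) + (-1.6667)·(-1.6667)) / 5 = 23.3333/5 = 4.6667
  Sample standard deviations s_i = √(s[i,i]):
  s(X_1) = √(3.0667) = 1.7512
  s(X_2) = √(6.4) = 2.5298
  s(X_3) = √(4.6667) = 2.1602

Step 3 — r_{ij} = s_{ij} / (s_i · s_j):
  r[X_1,X_1] = 1 (diagonal).
  r[X_1,X_2] = 2.6 / (1.7512 · 2.5298) = 2.6 / 4.4302 = 0.5869
  r[X_1,X_3] = -1.1333 / (1.7512 · 2.1602) = -1.1333 / 3.783 = -0.2996
  r[X_2,X_2] = 1 (diagonal).
  r[X_2,X_3] = -1.6 / (2.5298 · 2.1602) = -1.6 / 5.465 = -0.2928
  r[X_3,X_3] = 1 (diagonal).

R is symmetric with unit diagonal. Assembling:

R = [[1, 0.5869, -0.2996],
 [0.5869, 1, -0.2928],
 [-0.2996, -0.2928, 1]]


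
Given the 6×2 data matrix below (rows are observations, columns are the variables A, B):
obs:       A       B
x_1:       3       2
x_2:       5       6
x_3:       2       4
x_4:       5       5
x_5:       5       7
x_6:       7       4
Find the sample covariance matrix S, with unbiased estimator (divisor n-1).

Step 1 — column means:
  mean(A) = (3 + 5 + 2 + 5 + 5 + 7) / 6 = 27/6 = 4.5
  mean(B) = (2 + 6 + 4 + 5 + 7 + 4) / 6 = 28/6 = 4.6667

Step 2 — sample covariance S[i,j] = (1/(n-1)) · Σ_k (x_{k,i} - mean_i) · (x_{k,j} - mean_j), with n-1 = 5.
  S[A,A] = ((-1.5)·(-1.5) + (0.5)·(0.5) + (-2.5)·(-2.5) + (0.5)·(0.5) + (0.5)·(0.5) + (2.5)·(2.5)) / 5 = 15.5/5 = 3.1
  S[A,B] = ((-1.5)·(-2.6667) + (0.5)·(1.3333) + (-2.5)·(-0.6667) + (0.5)·(0.3333) + (0.5)·(2.3333) + (2.5)·(-0.6667)) / 5 = 6/5 = 1.2
  S[B,B] = ((-2.6667)·(-2.6667) + (1.3333)·(1.3333) + (-0.6667)·(-0.6667) + (0.3333)·(0.3333) + (2.3333)·(2.3333) + (-0.6667)·(-0.6667)) / 5 = 15.3333/5 = 3.0667

S is symmetric (S[j,i] = S[i,j]). Assembling:

S = [[3.1, 1.2],
 [1.2, 3.0667]]


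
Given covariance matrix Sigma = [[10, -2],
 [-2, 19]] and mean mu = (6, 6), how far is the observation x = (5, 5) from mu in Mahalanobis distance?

Step 1 — centre the observation: (x - mu) = (-1, -1).

Step 2 — invert Sigma. det(Sigma) = 10·19 - (-2)² = 186.
  Sigma^{-1} = (1/det) · [[d, -b], [-b, a]] = [[0.1022, 0.0108],
 [0.0108, 0.0538]].

Step 3 — form the quadratic (x - mu)^T · Sigma^{-1} · (x - mu):
  Sigma^{-1} · (x - mu) = (-0.1129, -0.0645).
  (x - mu)^T · [Sigma^{-1} · (x - mu)] = (-1)·(-0.1129) + (-1)·(-0.0645) = 0.1774.

Step 4 — take square root: d = √(0.1774) ≈ 0.4212.

d(x, mu) = √(0.1774) ≈ 0.4212


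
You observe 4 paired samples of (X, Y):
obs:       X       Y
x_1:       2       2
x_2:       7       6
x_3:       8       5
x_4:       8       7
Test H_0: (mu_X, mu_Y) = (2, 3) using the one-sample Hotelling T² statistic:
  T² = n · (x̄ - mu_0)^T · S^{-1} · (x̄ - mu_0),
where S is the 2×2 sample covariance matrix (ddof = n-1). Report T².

Step 1 — sample mean vector:
  mean(X) = (2 + 7 + 8 + 8) / 4 = 25/4 = 6.25
  mean(Y) = (2 + 6 + 5 + 7) / 4 = 20/4 = 5
  x̄ = (6.25, 5),  deviation x̄ - mu_0 = (6.25, 5) - (2, 3) = (4.25, 2).

Step 2 — sample covariance matrix, S[i,j] = (1/(n-1)) · Σ_k (x_{k,i} - mean_i) · (x_{k,j} - mean_j), divisor n-1 = 3:
  S[X,X] = ((-4.25)·(-4.25) + (0.75)·(0.75) + (1.75)·(1.75) + (1.75)·(1.75)) / 3 = 24.75/3 = 8.25
  S[X,Y] = ((-4.25)·(-3) + (0.75)·(1) + (1.75)·(0) + (1.75)·(2)) / 3 = 17/3 = 5.6667
  S[Y,Y] = ((-3)·(-3) + (1)·(1) + (0)·(0) + (2)·(2)) / 3 = 14/3 = 4.6667
  S = [[8.25, 5.6667],
 [5.6667, 4.6667]].

Step 3 — invert S. det(S) = 8.25·4.6667 - (5.6667)² = 6.3889.
  S^{-1} = (1/det) · [[d, -b], [-b, a]] = [[0.7304, -0.887],
 [-0.887, 1.2913]].

Step 4 — quadratic form (x̄ - mu_0)^T · S^{-1} · (x̄ - mu_0):
  S^{-1} · (x̄ - mu_0) = (1.3304, -1.187),
  (x̄ - mu_0)^T · [...] = (4.25)·(1.3304) + (2)·(-1.187) = 3.2804.

Step 5 — scale by n: T² = 4 · 3.2804 = 13.1217.

T² ≈ 13.1217


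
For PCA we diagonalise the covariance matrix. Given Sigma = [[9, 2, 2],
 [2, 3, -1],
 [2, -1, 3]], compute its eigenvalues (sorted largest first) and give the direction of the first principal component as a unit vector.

Step 1 — characteristic polynomial p(λ) = det(λI - Sigma) = λ³ - tr·λ² + c_1·λ - det, where tr = trace, c_1 = sum of the principal 2×2 minors, det = det(Sigma):
  tr = 9 + 3 + 3 = 15,
  c_1 = (9·3 - (2)²) + (9·3 - (2)²) + (3·3 - (-1)²) = 23 + 23 + 8 = 54,
  det = 9·(3·3 - (-1)²) - (2)·((2)·3 - (-1)·(2)) + (2)·((2)·(-1) - 3·(2)) = 9·(8) - (2)·(8) + (2)·(-8) = 40.
  So p(λ) = λ³ - 15λ² + 54λ - 40.
Step 2 — look for an integer root (rational root theorem: any rational root is an integer divisor of 40). Testing λ = 1:
  p(1) = 1 - 15 + 54 - 40 = 0  ✓
  Dividing out (λ - 1): p(λ) = (λ - 1)(λ² - 14λ + 40).
Step 3 — remaining eigenvalues from the quadratic λ² - 14λ + 40 = 0:
  Δ = 14² - 4·40 = 196 - 160 = 36,  λ = (14 ± √36)/2 = (14 ± 6)/2 = 10 or 4.
  Sorted: λ_1 = 10,  λ_2 = 4,  λ_3 = 1  (check: sum = 15 = tr ✓).

Step 4 — unit eigenvector for λ_1 = 10: v spans the null space of (Sigma - λ_1 I), whose rows are
  r_1 = (-1, 2, 2),  r_2 = (2, -7, -1),  r_3 = (2, -1, -7).
  v is orthogonal to every row, so take v ∝ r_1 × r_2 = ((2)·(-1) - (2)·(-7), (2)·(2) - (-1)·(-1), (-1)·(-7) - (2)·(2)) = (12, 3, 3).
  Rescale (divide by 3): u = (4, 1, 1).
  ||u|| = √((4)² + (1)² + (1)²) = √(18) ≈ 4.2426,  v_1 = u/||u|| ≈ (0.9428, 0.2357, 0.2357) (||v_1|| = 1).

λ_1 = 10,  λ_2 = 4,  λ_3 = 1;  v_1 ≈ (0.9428, 0.2357, 0.2357)


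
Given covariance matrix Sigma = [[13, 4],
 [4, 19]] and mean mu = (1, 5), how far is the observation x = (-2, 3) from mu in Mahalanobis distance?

Step 1 — centre the observation: (x - mu) = (-3, -2).

Step 2 — invert Sigma. det(Sigma) = 13·19 - (4)² = 231.
  Sigma^{-1} = (1/det) · [[d, -b], [-b, a]] = [[0.0823, -0.0173],
 [-0.0173, 0.0563]].

Step 3 — form the quadratic (x - mu)^T · Sigma^{-1} · (x - mu):
  Sigma^{-1} · (x - mu) = (-0.2121, -0.0606).
  (x - mu)^T · [Sigma^{-1} · (x - mu)] = (-3)·(-0.2121) + (-2)·(-0.0606) = 0.7576.

Step 4 — take square root: d = √(0.7576) ≈ 0.8704.

d(x, mu) = √(0.7576) ≈ 0.8704


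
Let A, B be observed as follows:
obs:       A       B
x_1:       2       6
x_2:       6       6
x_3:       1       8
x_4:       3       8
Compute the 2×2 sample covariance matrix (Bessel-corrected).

Step 1 — column means:
  mean(A) = (2 + 6 + 1 + 3) / 4 = 12/4 = 3
  mean(B) = (6 + 6 + 8 + 8) / 4 = 28/4 = 7

Step 2 — sample covariance S[i,j] = (1/(n-1)) · Σ_k (x_{k,i} - mean_i) · (x_{k,j} - mean_j), with n-1 = 3.
  S[A,A] = ((-1)·(-1) + (3)·(3) + (-2)·(-2) + (0)·(0)) / 3 = 14/3 = 4.6667
  S[A,B] = ((-1)·(-1) + (3)·(-1) + (-2)·(1) + (0)·(1)) / 3 = -4/3 = -1.3333
  S[B,B] = ((-1)·(-1) + (-1)·(-1) + (1)·(1) + (1)·(1)) / 3 = 4/3 = 1.3333

S is symmetric (S[j,i] = S[i,j]). Assembling:

S = [[4.6667, -1.3333],
 [-1.3333, 1.3333]]


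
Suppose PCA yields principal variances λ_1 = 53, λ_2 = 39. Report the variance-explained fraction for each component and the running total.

Step 1 — total variance = trace(Sigma) = Σ λ_i = 53 + 39 = 92.

Step 2 — fraction explained by component i = λ_i / Σ λ:
  PC1: 53/92 = 0.5761
  PC2: 39/92 = 0.4239

Step 3 — cumulative fraction after k components = (λ_1 + ... + λ_k) / Σ λ:
  k = 1: 53/92 = 0.5761
  k = 2: (53 + 39)/92 = 92/92 = 1

Summary (fraction, with percent):

explained: PC1 0.5761 (57.61%), PC2 0.4239 (42.39%);  cumulative: 0.5761, 1


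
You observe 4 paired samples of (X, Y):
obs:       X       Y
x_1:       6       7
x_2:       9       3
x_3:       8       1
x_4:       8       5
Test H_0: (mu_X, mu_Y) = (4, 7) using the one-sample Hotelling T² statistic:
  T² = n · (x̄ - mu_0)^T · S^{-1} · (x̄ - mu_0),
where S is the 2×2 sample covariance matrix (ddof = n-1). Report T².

Step 1 — sample mean vector:
  mean(X) = (6 + 9 + 8 + 8) / 4 = 31/4 = 7.75
  mean(Y) = (7 + 3 + 1 + 5) / 4 = 16/4 = 4
  x̄ = (7.75, 4),  deviation x̄ - mu_0 = (7.75, 4) - (4, 7) = (3.75, -3).

Step 2 — sample covariance matrix, S[i,j] = (1/(n-1)) · Σ_k (x_{k,i} - mean_i) · (x_{k,j} - mean_j), divisor n-1 = 3:
  S[X,X] = ((-1.75)·(-1.75) + (1.25)·(1.25) + (0.25)·(0.25) + (0.25)·(0.25)) / 3 = 4.75/3 = 1.5833
  S[X,Y] = ((-1.75)·(3) + (1.25)·(-1) + (0.25)·(-3) + (0.25)·(1)) / 3 = -7/3 = -2.3333
  S[Y,Y] = ((3)·(3) + (-1)·(-1) + (-3)·(-3) + (1)·(1)) / 3 = 20/3 = 6.6667
  S = [[1.5833, -2.3333],
 [-2.3333, 6.6667]].

Step 3 — invert S. det(S) = 1.5833·6.6667 - (-2.3333)² = 5.1111.
  S^{-1} = (1/det) · [[d, -b], [-b, a]] = [[1.3043, 0.4565],
 [0.4565, 0.3098]].

Step 4 — quadratic form (x̄ - mu_0)^T · S^{-1} · (x̄ - mu_0):
  S^{-1} · (x̄ - mu_0) = (3.5217, 0.7826),
  (x̄ - mu_0)^T · [...] = (3.75)·(3.5217) + (-3)·(0.7826) = 10.8587.

Step 5 — scale by n: T² = 4 · 10.8587 = 43.4348.

T² ≈ 43.4348


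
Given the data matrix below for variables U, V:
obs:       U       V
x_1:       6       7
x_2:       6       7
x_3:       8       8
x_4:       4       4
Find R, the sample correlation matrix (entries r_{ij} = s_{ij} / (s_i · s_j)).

Step 1 — column means:
  mean(U) = (6 + 6 + 8 + 4) / 4 = 24/4 = 6
  mean(V) = (7 + 7 + 8 + 4) / 4 = 26/4 = 6.5

Step 2 — sample variances and covariances s[i,j] = (1/(n-1)) · Σ_k (x_{k,i} - mean_i) · (x_{k,j} - mean_j), with n-1 = 3:
  s[U,U] = ((0)·(0) + (0)·(0) + (2)·(2) + (-2)·(-2)) / 3 = 8/3 = 2.6667
  s[U,V] = ((0)·(0.5) + (0)·(0.5) + (2)·(1.5) + (-2)·(-2.5)) / 3 = 8/3 = 2.6667
  s[V,V] = ((0.5)·(0.5) + (0.5)·(0.5) + (1.5)·(1.5) + (-2.5)·(-2.5)) / 3 = 9/3 = 3
  Sample standard deviations s_i = √(s[i,i]):
  s(U) = √(2.6667) = 1.633
  s(V) = √(3) = 1.7321

Step 3 — r_{ij} = s_{ij} / (s_i · s_j):
  r[U,U] = 1 (diagonal).
  r[U,V] = 2.6667 / (1.633 · 1.7321) = 2.6667 / 2.8284 = 0.9428
  r[V,V] = 1 (diagonal).

R is symmetric with unit diagonal. Assembling:

R = [[1, 0.9428],
 [0.9428, 1]]


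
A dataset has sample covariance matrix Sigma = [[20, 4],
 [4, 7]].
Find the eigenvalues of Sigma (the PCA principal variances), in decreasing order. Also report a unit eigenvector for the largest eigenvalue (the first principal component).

Step 1 — characteristic polynomial of 2×2 Sigma:
  det(Sigma - λI) = λ² - trace · λ + det = 0.
  trace = 20 + 7 = 27, det = 20·7 - (4)² = 124.
Step 2 — discriminant:
  Δ = trace² - 4·det = 729 - 496 = 233.
Step 3 — eigenvalues:
  λ = (trace ± √Δ)/2 = (27 ± 15.2643)/2,
  λ_1 = 21.1322,  λ_2 = 5.8678.

Step 4 — unit eigenvector for λ_1: solve (Sigma - λ_1 I)v = 0. First row:
  (20 - 21.1322)·v_x + (4)·v_y = 0, i.e. (-1.1322)·v_x + (4)·v_y = 0,
  so v ∝ (b, λ_1 - a) = (4, 1.1322) = u.
  ||u|| = √((4)² + (1.1322)²) = √(17.2818) ≈ 4.1571,
  v_1 = u/||u|| ≈ (0.9622, 0.2723) (||v_1|| = 1).

λ_1 = 21.1322,  λ_2 = 5.8678;  v_1 ≈ (0.9622, 0.2723)


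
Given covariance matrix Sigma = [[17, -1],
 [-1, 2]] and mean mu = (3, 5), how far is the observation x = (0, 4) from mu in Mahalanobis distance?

Step 1 — centre the observation: (x - mu) = (-3, -1).

Step 2 — invert Sigma. det(Sigma) = 17·2 - (-1)² = 33.
  Sigma^{-1} = (1/det) · [[d, -b], [-b, a]] = [[0.0606, 0.0303],
 [0.0303, 0.5152]].

Step 3 — form the quadratic (x - mu)^T · Sigma^{-1} · (x - mu):
  Sigma^{-1} · (x - mu) = (-0.2121, -0.6061).
  (x - mu)^T · [Sigma^{-1} · (x - mu)] = (-3)·(-0.2121) + (-1)·(-0.6061) = 1.2424.

Step 4 — take square root: d = √(1.2424) ≈ 1.1146.

d(x, mu) = √(1.2424) ≈ 1.1146


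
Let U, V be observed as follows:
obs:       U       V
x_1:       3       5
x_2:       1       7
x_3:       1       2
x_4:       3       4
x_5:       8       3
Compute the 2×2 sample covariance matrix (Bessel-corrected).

Step 1 — column means:
  mean(U) = (3 + 1 + 1 + 3 + 8) / 5 = 16/5 = 3.2
  mean(V) = (5 + 7 + 2 + 4 + 3) / 5 = 21/5 = 4.2

Step 2 — sample covariance S[i,j] = (1/(n-1)) · Σ_k (x_{k,i} - mean_i) · (x_{k,j} - mean_j), with n-1 = 4.
  S[U,U] = ((-0.2)·(-0.2) + (-2.2)·(-2.2) + (-2.2)·(-2.2) + (-0.2)·(-0.2) + (4.8)·(4.8)) / 4 = 32.8/4 = 8.2
  S[U,V] = ((-0.2)·(0.8) + (-2.2)·(2.8) + (-2.2)·(-2.2) + (-0.2)·(-0.2) + (4.8)·(-1.2)) / 4 = -7.2/4 = -1.8
  S[V,V] = ((0.8)·(0.8) + (2.8)·(2.8) + (-2.2)·(-2.2) + (-0.2)·(-0.2) + (-1.2)·(-1.2)) / 4 = 14.8/4 = 3.7

S is symmetric (S[j,i] = S[i,j]). Assembling:

S = [[8.2, -1.8],
 [-1.8, 3.7]]


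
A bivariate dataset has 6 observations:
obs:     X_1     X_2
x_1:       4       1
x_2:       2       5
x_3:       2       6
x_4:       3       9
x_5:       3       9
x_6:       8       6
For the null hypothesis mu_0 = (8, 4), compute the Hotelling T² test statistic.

Step 1 — sample mean vector:
  mean(X_1) = (4 + 2 + 2 + 3 + 3 + 8) / 6 = 22/6 = 3.6667
  mean(X_2) = (1 + 5 + 6 + 9 + 9 + 6) / 6 = 36/6 = 6
  x̄ = (3.6667, 6),  deviation x̄ - mu_0 = (3.6667, 6) - (8, 4) = (-4.3333, 2).

Step 2 — sample covariance matrix, S[i,j] = (1/(n-1)) · Σ_k (x_{k,i} - mean_i) · (x_{k,j} - mean_j), divisor n-1 = 5:
  S[X_1,X_1] = ((0.3333)·(0.3333) + (-1.6667)·(-1.6667) + (-1.6667)·(-1.6667) + (-0.6667)·(-0.6667) + (-0.6667)·(-0.6667) + (4.3333)·(4.3333)) / 5 = 25.3333/5 = 5.0667
  S[X_1,X_2] = ((0.3333)·(-5) + (-1.6667)·(-1) + (-1.6667)·(0) + (-0.6667)·(3) + (-0.6667)·(3) + (4.3333)·(0)) / 5 = -4/5 = -0.8
  S[X_2,X_2] = ((-5)·(-5) + (-1)·(-1) + (0)·(0) + (3)·(3) + (3)·(3) + (0)·(0)) / 5 = 44/5 = 8.8
  S = [[5.0667, -0.8],
 [-0.8, 8.8]].

Step 3 — invert S. det(S) = 5.0667·8.8 - (-0.8)² = 43.9467.
  S^{-1} = (1/det) · [[d, -b], [-b, a]] = [[0.2002, 0.0182],
 [0.0182, 0.1153]].

Step 4 — quadratic form (x̄ - mu_0)^T · S^{-1} · (x̄ - mu_0):
  S^{-1} · (x̄ - mu_0) = (-0.8313, 0.1517),
  (x̄ - mu_0)^T · [...] = (-4.3333)·(-0.8313) + (2)·(0.1517) = 3.9057.

Step 5 — scale by n: T² = 6 · 3.9057 = 23.4345.

T² ≈ 23.4345


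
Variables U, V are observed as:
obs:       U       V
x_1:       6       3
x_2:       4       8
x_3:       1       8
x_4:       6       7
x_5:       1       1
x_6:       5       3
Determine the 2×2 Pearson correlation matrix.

Step 1 — column means:
  mean(U) = (6 + 4 + 1 + 6 + 1 + 5) / 6 = 23/6 = 3.8333
  mean(V) = (3 + 8 + 8 + 7 + 1 + 3) / 6 = 30/6 = 5

Step 2 — sample variances and covariances s[i,j] = (1/(n-1)) · Σ_k (x_{k,i} - mean_i) · (x_{k,j} - mean_j), with n-1 = 5:
  s[U,U] = ((2.1667)·(2.1667) + (0.1667)·(0.1667) + (-2.8333)·(-2.8333) + (2.1667)·(2.1667) + (-2.8333)·(-2.8333) + (1.1667)·(1.1667)) / 5 = 26.8333/5 = 5.3667
  s[U,V] = ((2.1667)·(-2) + (0.1667)·(3) + (-2.8333)·(3) + (2.1667)·(2) + (-2.8333)·(-4) + (1.1667)·(-2)) / 5 = 1/5 = 0.2
  s[V,V] = ((-2)·(-2) + (3)·(3) + (3)·(3) + (2)·(2) + (-4)·(-4) + (-2)·(-2)) / 5 = 46/5 = 9.2
  Sample standard deviations s_i = √(s[i,i]):
  s(U) = √(5.3667) = 2.3166
  s(V) = √(9.2) = 3.0332

Step 3 — r_{ij} = s_{ij} / (s_i · s_j):
  r[U,U] = 1 (diagonal).
  r[U,V] = 0.2 / (2.3166 · 3.0332) = 0.2 / 7.0266 = 0.0285
  r[V,V] = 1 (diagonal).

R is symmetric with unit diagonal. Assembling:

R = [[1, 0.0285],
 [0.0285, 1]]


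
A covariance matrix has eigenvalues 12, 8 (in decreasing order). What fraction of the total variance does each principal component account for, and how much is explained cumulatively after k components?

Step 1 — total variance = trace(Sigma) = Σ λ_i = 12 + 8 = 20.

Step 2 — fraction explained by component i = λ_i / Σ λ:
  PC1: 12/20 = 0.6
  PC2: 8/20 = 0.4

Step 3 — cumulative fraction after k components = (λ_1 + ... + λ_k) / Σ λ:
  k = 1: 12/20 = 0.6
  k = 2: (12 + 8)/20 = 20/20 = 1

Summary (fraction, with percent):

explained: PC1 0.6 (60%), PC2 0.4 (40%);  cumulative: 0.6, 1


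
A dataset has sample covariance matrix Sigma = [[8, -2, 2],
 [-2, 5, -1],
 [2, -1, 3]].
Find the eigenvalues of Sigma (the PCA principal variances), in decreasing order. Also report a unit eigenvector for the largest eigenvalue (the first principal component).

Step 1 — characteristic polynomial p(λ) = det(λI - Sigma) = λ³ - tr·λ² + c_1·λ - det, where tr = trace, c_1 = sum of the principal 2×2 minors, det = det(Sigma):
  tr = 8 + 5 + 3 = 16,
  c_1 = (8·5 - (-2)²) + (8·3 - (2)²) + (5·3 - (-1)²) = 36 + 20 + 14 = 70,
  det = 8·(5·3 - (-1)²) - (-2)·((-2)·3 - (-1)·(2)) + (2)·((-2)·(-1) - 5·(2)) = 8·(14) - (-2)·(-4) + (2)·(-8) = 88.
  So p(λ) = λ³ - 16λ² + 70λ - 88.
Step 2 — look for an integer root (rational root theorem: any rational root is an integer divisor of 88). Testing λ = 4:
  p(4) = 64 - 256 + 280 - 88 = 0  ✓
  Dividing out (λ - 4): p(λ) = (λ - 4)(λ² - 12λ + 22).
Step 3 — remaining eigenvalues from the quadratic λ² - 12λ + 22 = 0:
  Δ = 12² - 4·22 = 144 - 88 = 56,  λ = (12 ± √56)/2 = (12 ± 7.4833)/2 ≈ 9.7417 or 2.2583.
  Sorted: λ_1 = 9.7417,  λ_2 = 4,  λ_3 = 2.2583  (check: sum = 16 = tr ✓).

Step 4 — unit eigenvector for λ_1 ≈ 9.7417: v spans the null space of (Sigma - λ_1 I), whose rows are
  r_1 = (-1.7417, -2, 2),  r_2 = (-2, -4.7417, -1),  r_3 = (2, -1, -6.7417).
  v is orthogonal to every row, so take v ∝ r_1 × r_2 = ((-2)·(-1) - (2)·(-4.7417), (2)·(-2) - (-1.7417)·(-1), (-1.7417)·(-4.7417) - (-2)·(-2)) ≈ (11.4833, -5.7417, 4.2583).
  Let u = (11.4833, -5.7417, 4.2583).
  ||u|| = √((11.4833)² + (-5.7417)² + (4.2583)²) = √(182.9666) ≈ 13.5265,  v_1 = u/||u|| ≈ (0.8489, -0.4245, 0.3148) (||v_1|| = 1).

λ_1 = 9.7417,  λ_2 = 4,  λ_3 = 2.2583;  v_1 ≈ (0.8489, -0.4245, 0.3148)


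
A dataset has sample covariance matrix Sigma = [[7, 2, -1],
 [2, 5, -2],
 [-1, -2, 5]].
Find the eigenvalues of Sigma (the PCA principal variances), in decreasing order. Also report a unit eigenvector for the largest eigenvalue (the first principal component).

Step 1 — characteristic polynomial p(λ) = det(λI - Sigma) = λ³ - tr·λ² + c_1·λ - det, where tr = trace, c_1 = sum of the principal 2×2 minors, det = det(Sigma):
  tr = 7 + 5 + 5 = 17,
  c_1 = (7·5 - (2)²) + (7·5 - (-1)²) + (5·5 - (-2)²) = 31 + 34 + 21 = 86,
  det = 7·(5·5 - (-2)²) - (2)·((2)·5 - (-2)·(-1)) + (-1)·((2)·(-2) - 5·(-1)) = 7·(21) - (2)·(8) + (-1)·(1) = 130.
  So p(λ) = λ³ - 17λ² + 86λ - 130.
Step 2 — look for an integer root (rational root theorem: any rational root is an integer divisor of 130). Testing λ = 5:
  p(5) = 125 - 425 + 430 - 130 = 0  ✓
  Dividing out (λ - 5): p(λ) = (λ - 5)(λ² - 12λ + 26).
Step 3 — remaining eigenvalues from the quadratic λ² - 12λ + 26 = 0:
  Δ = 12² - 4·26 = 144 - 104 = 40,  λ = (12 ± √40)/2 = (12 ± 6.3246)/2 ≈ 9.1623 or 2.8377.
  Sorted: λ_1 = 9.1623,  λ_2 = 5,  λ_3 = 2.8377  (check: sum = 17 = tr ✓).

Step 4 — unit eigenvector for λ_1 ≈ 9.1623: v spans the null space of (Sigma - λ_1 I), whose rows are
  r_1 = (-2.1623, 2, -1),  r_2 = (2, -4.1623, -2),  r_3 = (-1, -2, -4.1623).
  v is orthogonal to every row, so take v ∝ r_1 × r_2 = ((2)·(-2) - (-1)·(-4.1623), (-1)·(2) - (-2.1623)·(-2), (-2.1623)·(-4.1623) - (2)·(2)) ≈ (-8.1623, -6.3246, 5).
  Rescale (multiply by -1 so the first nonzero entry is positive): u = (8.1623, 6.3246, -5).
  ||u|| = √((8.1623)² + (6.3246)² + (-5)²) = √(131.6228) ≈ 11.4727,  v_1 = u/||u|| ≈ (0.7115, 0.5513, -0.4358) (||v_1|| = 1).

λ_1 = 9.1623,  λ_2 = 5,  λ_3 = 2.8377;  v_1 ≈ (0.7115, 0.5513, -0.4358)


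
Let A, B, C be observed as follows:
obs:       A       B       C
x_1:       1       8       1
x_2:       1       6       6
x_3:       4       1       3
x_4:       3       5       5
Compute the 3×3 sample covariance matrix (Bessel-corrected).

Step 1 — column means:
  mean(A) = (1 + 1 + 4 + 3) / 4 = 9/4 = 2.25
  mean(B) = (8 + 6 + 1 + 5) / 4 = 20/4 = 5
  mean(C) = (1 + 6 + 3 + 5) / 4 = 15/4 = 3.75

Step 2 — sample covariance S[i,j] = (1/(n-1)) · Σ_k (x_{k,i} - mean_i) · (x_{k,j} - mean_j), with n-1 = 3.
  S[A,A] = ((-1.25)·(-1.25) + (-1.25)·(-1.25) + (1.75)·(1.75) + (0.75)·(0.75)) / 3 = 6.75/3 = 2.25
  S[A,B] = ((-1.25)·(3) + (-1.25)·(1) + (1.75)·(-4) + (0.75)·(0)) / 3 = -12/3 = -4
  S[A,C] = ((-1.25)·(-2.75) + (-1.25)·(2.25) + (1.75)·(-0.75) + (0.75)·(1.25)) / 3 = 0.25/3 = 0.0833
  S[B,B] = ((3)·(3) + (1)·(1) + (-4)·(-4) + (0)·(0)) / 3 = 26/3 = 8.6667
  S[B,C] = ((3)·(-2.75) + (1)·(2.25) + (-4)·(-0.75) + (0)·(1.25)) / 3 = -3/3 = -1
  S[C,C] = ((-2.75)·(-2.75) + (2.25)·(2.25) + (-0.75)·(-0.75) + (1.25)·(1.25)) / 3 = 14.75/3 = 4.9167

S is symmetric (S[j,i] = S[i,j]). Assembling:

S = [[2.25, -4, 0.0833],
 [-4, 8.6667, -1],
 [0.0833, -1, 4.9167]]


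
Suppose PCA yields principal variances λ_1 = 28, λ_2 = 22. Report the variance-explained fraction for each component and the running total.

Step 1 — total variance = trace(Sigma) = Σ λ_i = 28 + 22 = 50.

Step 2 — fraction explained by component i = λ_i / Σ λ:
  PC1: 28/50 = 0.56
  PC2: 22/50 = 0.44

Step 3 — cumulative fraction after k components = (λ_1 + ... + λ_k) / Σ λ:
  k = 1: 28/50 = 0.56
  k = 2: (28 + 22)/50 = 50/50 = 1

Summary (fraction, with percent):

explained: PC1 0.56 (56%), PC2 0.44 (44%);  cumulative: 0.56, 1


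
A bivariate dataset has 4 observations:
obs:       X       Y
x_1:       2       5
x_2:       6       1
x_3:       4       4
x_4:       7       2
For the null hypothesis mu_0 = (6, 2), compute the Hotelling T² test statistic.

Step 1 — sample mean vector:
  mean(X) = (2 + 6 + 4 + 7) / 4 = 19/4 = 4.75
  mean(Y) = (5 + 1 + 4 + 2) / 4 = 12/4 = 3
  x̄ = (4.75, 3),  deviation x̄ - mu_0 = (4.75, 3) - (6, 2) = (-1.25, 1).

Step 2 — sample covariance matrix, S[i,j] = (1/(n-1)) · Σ_k (x_{k,i} - mean_i) · (x_{k,j} - mean_j), divisor n-1 = 3:
  S[X,X] = ((-2.75)·(-2.75) + (1.25)·(1.25) + (-0.75)·(-0.75) + (2.25)·(2.25)) / 3 = 14.75/3 = 4.9167
  S[X,Y] = ((-2.75)·(2) + (1.25)·(-2) + (-0.75)·(1) + (2.25)·(-1)) / 3 = -11/3 = -3.6667
  S[Y,Y] = ((2)·(2) + (-2)·(-2) + (1)·(1) + (-1)·(-1)) / 3 = 10/3 = 3.3333
  S = [[4.9167, -3.6667],
 [-3.6667, 3.3333]].

Step 3 — invert S. det(S) = 4.9167·3.3333 - (-3.6667)² = 2.9444.
  S^{-1} = (1/det) · [[d, -b], [-b, a]] = [[1.1321, 1.2453],
 [1.2453, 1.6698]].

Step 4 — quadratic form (x̄ - mu_0)^T · S^{-1} · (x̄ - mu_0):
  S^{-1} · (x̄ - mu_0) = (-0.1698, 0.1132),
  (x̄ - mu_0)^T · [...] = (-1.25)·(-0.1698) + (1)·(0.1132) = 0.3255.

Step 5 — scale by n: T² = 4 · 0.3255 = 1.3019.

T² ≈ 1.3019


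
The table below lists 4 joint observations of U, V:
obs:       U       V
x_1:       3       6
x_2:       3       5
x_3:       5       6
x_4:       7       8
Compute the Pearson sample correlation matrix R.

Step 1 — column means:
  mean(U) = (3 + 3 + 5 + 7) / 4 = 18/4 = 4.5
  mean(V) = (6 + 5 + 6 + 8) / 4 = 25/4 = 6.25

Step 2 — sample variances and covariances s[i,j] = (1/(n-1)) · Σ_k (x_{k,i} - mean_i) · (x_{k,j} - mean_j), with n-1 = 3:
  s[U,U] = ((-1.5)·(-1.5) + (-1.5)·(-1.5) + (0.5)·(0.5) + (2.5)·(2.5)) / 3 = 11/3 = 3.6667
  s[U,V] = ((-1.5)·(-0.25) + (-1.5)·(-1.25) + (0.5)·(-0.25) + (2.5)·(1.75)) / 3 = 6.5/3 = 2.1667
  s[V,V] = ((-0.25)·(-0.25) + (-1.25)·(-1.25) + (-0.25)·(-0.25) + (1.75)·(1.75)) / 3 = 4.75/3 = 1.5833
  Sample standard deviations s_i = √(s[i,i]):
  s(U) = √(3.6667) = 1.9149
  s(V) = √(1.5833) = 1.2583

Step 3 — r_{ij} = s_{ij} / (s_i · s_j):
  r[U,U] = 1 (diagonal).
  r[U,V] = 2.1667 / (1.9149 · 1.2583) = 2.1667 / 2.4095 = 0.8992
  r[V,V] = 1 (diagonal).

R is symmetric with unit diagonal. Assembling:

R = [[1, 0.8992],
 [0.8992, 1]]


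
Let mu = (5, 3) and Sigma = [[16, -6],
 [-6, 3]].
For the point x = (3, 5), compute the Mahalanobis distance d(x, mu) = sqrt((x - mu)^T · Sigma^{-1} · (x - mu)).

Step 1 — centre the observation: (x - mu) = (-2, 2).

Step 2 — invert Sigma. det(Sigma) = 16·3 - (-6)² = 12.
  Sigma^{-1} = (1/det) · [[d, -b], [-b, a]] = [[0.25, 0.5],
 [0.5, 1.3333]].

Step 3 — form the quadratic (x - mu)^T · Sigma^{-1} · (x - mu):
  Sigma^{-1} · (x - mu) = (0.5, 1.6667).
  (x - mu)^T · [Sigma^{-1} · (x - mu)] = (-2)·(0.5) + (2)·(1.6667) = 2.3333.

Step 4 — take square root: d = √(2.3333) ≈ 1.5275.

d(x, mu) = √(2.3333) ≈ 1.5275


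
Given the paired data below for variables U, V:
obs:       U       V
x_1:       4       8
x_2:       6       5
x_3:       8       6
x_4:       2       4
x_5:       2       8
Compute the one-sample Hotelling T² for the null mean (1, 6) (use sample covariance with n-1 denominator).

Step 1 — sample mean vector:
  mean(U) = (4 + 6 + 8 + 2 + 2) / 5 = 22/5 = 4.4
  mean(V) = (8 + 5 + 6 + 4 + 8) / 5 = 31/5 = 6.2
  x̄ = (4.4, 6.2),  deviation x̄ - mu_0 = (4.4, 6.2) - (1, 6) = (3.4, 0.2).

Step 2 — sample covariance matrix, S[i,j] = (1/(n-1)) · Σ_k (x_{k,i} - mean_i) · (x_{k,j} - mean_j), divisor n-1 = 4:
  S[U,U] = ((-0.4)·(-0.4) + (1.6)·(1.6) + (3.6)·(3.6) + (-2.4)·(-2.4) + (-2.4)·(-2.4)) / 4 = 27.2/4 = 6.8
  S[U,V] = ((-0.4)·(1.8) + (1.6)·(-1.2) + (3.6)·(-0.2) + (-2.4)·(-2.2) + (-2.4)·(1.8)) / 4 = -2.4/4 = -0.6
  S[V,V] = ((1.8)·(1.8) + (-1.2)·(-1.2) + (-0.2)·(-0.2) + (-2.2)·(-2.2) + (1.8)·(1.8)) / 4 = 12.8/4 = 3.2
  S = [[6.8, -0.6],
 [-0.6, 3.2]].

Step 3 — invert S. det(S) = 6.8·3.2 - (-0.6)² = 21.4.
  S^{-1} = (1/det) · [[d, -b], [-b, a]] = [[0.1495, 0.028],
 [0.028, 0.3178]].

Step 4 — quadratic form (x̄ - mu_0)^T · S^{-1} · (x̄ - mu_0):
  S^{-1} · (x̄ - mu_0) = (0.514, 0.1589),
  (x̄ - mu_0)^T · [...] = (3.4)·(0.514) + (0.2)·(0.1589) = 1.7794.

Step 5 — scale by n: T² = 5 · 1.7794 = 8.8972.

T² ≈ 8.8972


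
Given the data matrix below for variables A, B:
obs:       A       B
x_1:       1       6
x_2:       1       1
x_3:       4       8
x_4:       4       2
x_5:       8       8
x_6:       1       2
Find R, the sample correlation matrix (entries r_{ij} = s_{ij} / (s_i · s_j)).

Step 1 — column means:
  mean(A) = (1 + 1 + 4 + 4 + 8 + 1) / 6 = 19/6 = 3.1667
  mean(B) = (6 + 1 + 8 + 2 + 8 + 2) / 6 = 27/6 = 4.5

Step 2 — sample variances and covariances s[i,j] = (1/(n-1)) · Σ_k (x_{k,i} - mean_i) · (x_{k,j} - mean_j), with n-1 = 5:
  s[A,A] = ((-2.1667)·(-2.1667) + (-2.1667)·(-2.1667) + (0.8333)·(0.8333) + (0.8333)·(0.8333) + (4.8333)·(4.8333) + (-2.1667)·(-2.1667)) / 5 = 38.8333/5 = 7.7667
  s[A,B] = ((-2.1667)·(1.5) + (-2.1667)·(-3.5) + (0.8333)·(3.5) + (0.8333)·(-2.5) + (4.8333)·(3.5) + (-2.1667)·(-2.5)) / 5 = 27.5/5 = 5.5
  s[B,B] = ((1.5)·(1.5) + (-3.5)·(-3.5) + (3.5)·(3.5) + (-2.5)·(-2.5) + (3.5)·(3.5) + (-2.5)·(-2.5)) / 5 = 51.5/5 = 10.3
  Sample standard deviations s_i = √(s[i,i]):
  s(A) = √(7.7667) = 2.7869
  s(B) = √(10.3) = 3.2094

Step 3 — r_{ij} = s_{ij} / (s_i · s_j):
  r[A,A] = 1 (diagonal).
  r[A,B] = 5.5 / (2.7869 · 3.2094) = 5.5 / 8.9441 = 0.6149
  r[B,B] = 1 (diagonal).

R is symmetric with unit diagonal. Assembling:

R = [[1, 0.6149],
 [0.6149, 1]]
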